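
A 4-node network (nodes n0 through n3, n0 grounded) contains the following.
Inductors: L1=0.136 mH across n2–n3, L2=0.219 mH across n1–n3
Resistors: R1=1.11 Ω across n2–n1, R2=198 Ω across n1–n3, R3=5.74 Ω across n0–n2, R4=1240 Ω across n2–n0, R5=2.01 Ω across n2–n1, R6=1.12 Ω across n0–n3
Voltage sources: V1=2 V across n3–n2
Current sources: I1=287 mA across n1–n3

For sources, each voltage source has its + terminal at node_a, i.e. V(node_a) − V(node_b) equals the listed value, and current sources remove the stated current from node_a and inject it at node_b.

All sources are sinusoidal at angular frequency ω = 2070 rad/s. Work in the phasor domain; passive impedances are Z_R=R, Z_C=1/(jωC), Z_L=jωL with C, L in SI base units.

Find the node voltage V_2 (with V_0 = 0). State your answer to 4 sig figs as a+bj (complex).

MNA unknowns: 3 node voltages V₁..V_3 plus 1 source current (V1)
L1: Y=0.000-3.552j on G[2,3]
R1: Y=0.9009+0.000j on G[2,1]
R2: Y=0.005051+0.000j on G[1,3]
R3: Y=0.1742+0.000j on G[0,2]
L2: Y=0.000-2.206j on G[1,3]
R4: Y=0.0008065+0.000j on G[2,0]
R5: Y=0.4975+0.000j on G[2,1]
R6: Y=0.8929+0.000j on G[0,3]
V1: row V3−V2=2, i_V1 at 3,2
I1: z[1]−=0.287, z[3]+=0.287
solve → V1=-0.3054-0.9952j, V2=-1.672+0.000j, V3=0.3278+0.000j
aux → i_V1=-2.204+8.496j

-1.672+0.000j V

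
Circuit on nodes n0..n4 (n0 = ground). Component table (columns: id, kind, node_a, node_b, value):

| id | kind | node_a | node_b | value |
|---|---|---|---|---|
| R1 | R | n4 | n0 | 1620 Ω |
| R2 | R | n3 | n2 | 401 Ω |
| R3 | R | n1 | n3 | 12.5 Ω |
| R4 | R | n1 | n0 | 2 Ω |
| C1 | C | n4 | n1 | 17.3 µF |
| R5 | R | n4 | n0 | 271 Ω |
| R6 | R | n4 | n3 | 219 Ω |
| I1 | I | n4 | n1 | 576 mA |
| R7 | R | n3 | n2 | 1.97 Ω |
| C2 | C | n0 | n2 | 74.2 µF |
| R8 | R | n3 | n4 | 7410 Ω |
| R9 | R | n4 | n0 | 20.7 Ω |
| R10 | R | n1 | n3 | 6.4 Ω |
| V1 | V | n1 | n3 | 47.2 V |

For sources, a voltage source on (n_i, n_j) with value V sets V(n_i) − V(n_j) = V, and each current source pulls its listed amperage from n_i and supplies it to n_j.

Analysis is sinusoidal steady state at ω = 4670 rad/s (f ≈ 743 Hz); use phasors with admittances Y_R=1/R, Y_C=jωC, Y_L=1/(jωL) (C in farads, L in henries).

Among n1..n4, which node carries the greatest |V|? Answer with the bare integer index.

Apply KCL at each of the 4 non-ground nodes and solve the resulting linear system.
Node n1: branches {R3, R4, C1, I1, R10, V1} → V_1 = 14.97+9.972j
Node n2: branches {R2, R7, C2} → V_2 = -17.42+21.81j
Node n3: branches {R2, R3, R6, R7, R8, R10, V1} → V_3 = -32.23+9.972j
Node n4: branches {R1, C1, R5, R6, I1, R8, R9} → V_4 = 1.386+19.96j
Source currents: i(V1)=-18.87-6.083j

3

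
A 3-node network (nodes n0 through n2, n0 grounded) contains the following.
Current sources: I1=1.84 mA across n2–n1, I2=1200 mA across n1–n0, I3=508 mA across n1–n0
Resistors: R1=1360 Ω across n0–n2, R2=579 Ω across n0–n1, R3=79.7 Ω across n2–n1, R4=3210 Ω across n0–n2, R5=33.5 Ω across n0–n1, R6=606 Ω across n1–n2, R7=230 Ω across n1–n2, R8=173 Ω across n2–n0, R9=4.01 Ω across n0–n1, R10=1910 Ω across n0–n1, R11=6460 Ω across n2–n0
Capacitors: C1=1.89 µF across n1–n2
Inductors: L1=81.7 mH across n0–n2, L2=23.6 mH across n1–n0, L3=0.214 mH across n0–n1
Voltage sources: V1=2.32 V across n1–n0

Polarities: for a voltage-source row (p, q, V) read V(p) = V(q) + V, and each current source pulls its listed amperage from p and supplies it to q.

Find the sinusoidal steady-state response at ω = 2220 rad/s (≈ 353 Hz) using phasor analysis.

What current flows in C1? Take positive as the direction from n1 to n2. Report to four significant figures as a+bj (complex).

0.001944+0.003065j A

Element admittances at ω=2220 rad/s:
  I1: injects 0.00184 A into n1 (from n2)
  Y(R1) = 0.0007353+0.000j S between n0,n2
  Y(R2) = 0.001727+0.000j S between n0,n1
  Y(C1) = 0.000+0.004196j S between n1,n2
  I2: injects 1.2 A into n0 (from n1)
  Y(R3) = 0.01255+0.000j S between n2,n1
  Y(R4) = 0.0003115+0.000j S between n0,n2
  Y(R5) = 0.02985+0.000j S between n0,n1
  Y(R6) = 0.001650+0.000j S between n1,n2
  Y(R7) = 0.004348+0.000j S between n1,n2
  Y(R8) = 0.005780+0.000j S between n2,n0
  Y(R9) = 0.2494+0.000j S between n0,n1
  Y(R10) = 0.0005236+0.000j S between n0,n1
  Y(R11) = 0.0001548+0.000j S between n2,n0
  I3: injects 0.508 A into n0 (from n1)
  Y(L1) = 0.000-0.005513j S between n0,n2
  Y(L2) = 0.000-0.01909j S between n1,n0
  Y(L3) = 0.000-2.105j S between n0,n1
  V1: constraint V(n1)−V(n0) = 2.32
Assemble and solve the 3×3 MNA system:
  V(n1)=2.320+0.000j  V(n2)=1.589+0.4634j
  i(V1)=-2.375+4.933j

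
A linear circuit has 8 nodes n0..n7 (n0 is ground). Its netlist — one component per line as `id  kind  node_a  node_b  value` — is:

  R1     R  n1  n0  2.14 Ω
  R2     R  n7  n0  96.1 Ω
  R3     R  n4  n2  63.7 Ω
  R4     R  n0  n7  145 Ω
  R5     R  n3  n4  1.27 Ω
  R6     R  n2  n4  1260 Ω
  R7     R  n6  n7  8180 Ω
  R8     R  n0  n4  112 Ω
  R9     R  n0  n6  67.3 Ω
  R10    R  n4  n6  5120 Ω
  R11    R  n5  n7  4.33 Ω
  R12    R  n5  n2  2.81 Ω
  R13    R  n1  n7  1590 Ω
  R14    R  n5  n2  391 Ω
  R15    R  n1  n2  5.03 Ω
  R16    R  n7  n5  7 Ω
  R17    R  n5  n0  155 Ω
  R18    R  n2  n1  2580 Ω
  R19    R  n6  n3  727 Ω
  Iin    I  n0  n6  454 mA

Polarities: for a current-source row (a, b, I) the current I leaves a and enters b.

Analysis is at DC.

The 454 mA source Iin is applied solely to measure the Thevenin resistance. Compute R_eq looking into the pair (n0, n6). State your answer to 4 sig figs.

MNA unknowns: 7 node voltages V₁..V_7
R1: Y=0.4673 on G[1,0]
R2: Y=0.01041 on G[7,0]
R3: Y=0.01570 on G[4,2]
R4: Y=0.006897 on G[0,7]
R5: Y=0.7874 on G[3,4]
R6: Y=0.0007937 on G[2,4]
R7: Y=0.0001222 on G[6,7]
R8: Y=0.008929 on G[0,4]
R9: Y=0.01486 on G[0,6]
R10: Y=0.0001953 on G[4,6]
R11: Y=0.2309 on G[5,7]
R12: Y=0.3559 on G[5,2]
R13: Y=0.0006289 on G[1,7]
R14: Y=0.002558 on G[5,2]
R15: Y=0.1988 on G[1,2]
R16: Y=0.1429 on G[7,5]
R17: Y=0.006452 on G[5,0]
R18: Y=0.0003876 on G[2,1]
R19: Y=0.001376 on G[6,3]
Iin: z[0]−=0.454, z[6]+=0.454
solve → V1=0.05254, V2=0.1754, V3=1.756, V4=1.711, V5=0.1731, V6=27.60, V7=0.1738

R_eq = 60.78 Ω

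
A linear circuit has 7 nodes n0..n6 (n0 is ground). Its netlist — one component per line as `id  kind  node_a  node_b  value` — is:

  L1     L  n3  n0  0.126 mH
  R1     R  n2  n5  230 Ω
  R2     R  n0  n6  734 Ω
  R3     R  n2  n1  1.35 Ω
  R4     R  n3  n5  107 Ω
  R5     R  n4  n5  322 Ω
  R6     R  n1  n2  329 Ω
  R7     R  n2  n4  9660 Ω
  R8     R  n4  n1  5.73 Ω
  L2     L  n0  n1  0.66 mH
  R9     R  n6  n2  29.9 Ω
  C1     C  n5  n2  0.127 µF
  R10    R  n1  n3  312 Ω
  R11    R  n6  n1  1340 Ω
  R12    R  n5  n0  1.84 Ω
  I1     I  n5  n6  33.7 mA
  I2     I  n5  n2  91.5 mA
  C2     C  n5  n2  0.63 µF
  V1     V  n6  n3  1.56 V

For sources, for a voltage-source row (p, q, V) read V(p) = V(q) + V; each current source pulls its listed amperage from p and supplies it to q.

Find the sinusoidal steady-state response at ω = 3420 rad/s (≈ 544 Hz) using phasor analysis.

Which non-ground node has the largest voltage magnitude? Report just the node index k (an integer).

Apply KCL at each of the 6 non-ground nodes and solve the resulting linear system.
Node n1: branches {R3, R6, R8, L2, R10, R11} → V_1 = 0.03255+0.3057j
Node n2: branches {R1, R3, R6, R7, R9, C1, I2, C2} → V_2 = 0.2143+0.2892j
Node n3: branches {L1, R4, R10, V1} → V_3 = -0.004857-0.007032j
Node n4: branches {R5, R7, R8} → V_4 = 0.02819+0.3004j
Node n5: branches {R1, R4, R5, C1, R12, I1, I2, C2} → V_5 = -0.2230+0.005812j
Node n6: branches {R2, R9, R11, I1, V1} → V_6 = 1.555-0.007032j
Source currents: i(V1)=-0.01440+0.01015j

6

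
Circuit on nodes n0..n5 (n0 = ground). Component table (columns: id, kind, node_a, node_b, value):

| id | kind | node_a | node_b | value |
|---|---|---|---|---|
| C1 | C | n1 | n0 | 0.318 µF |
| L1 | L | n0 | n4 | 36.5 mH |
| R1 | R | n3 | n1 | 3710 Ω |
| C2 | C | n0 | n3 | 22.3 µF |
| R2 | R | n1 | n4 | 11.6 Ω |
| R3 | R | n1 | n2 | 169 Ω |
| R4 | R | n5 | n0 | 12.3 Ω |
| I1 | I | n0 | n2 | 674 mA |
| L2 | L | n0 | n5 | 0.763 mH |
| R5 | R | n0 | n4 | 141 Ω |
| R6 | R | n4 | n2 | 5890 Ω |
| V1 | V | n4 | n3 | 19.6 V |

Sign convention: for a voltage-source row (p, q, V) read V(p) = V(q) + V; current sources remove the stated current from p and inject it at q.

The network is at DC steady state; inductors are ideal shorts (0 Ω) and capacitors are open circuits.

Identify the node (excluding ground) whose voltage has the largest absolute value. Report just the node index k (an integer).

Element admittances at DC:
  Y(C1) = 0.000 S between n1,n0
  L1: short n0↔n4 (DC inductor)
  Y(R1) = 0.0002695 S between n3,n1
  Y(C2) = 0.000 S between n0,n3
  Y(R2) = 0.08621 S between n1,n4
  Y(R3) = 0.005917 S between n1,n2
  Y(R4) = 0.08130 S between n5,n0
  I1: injects 0.674 A into n2 (from n0)
  L2: short n0↔n5 (DC inductor)
  Y(R5) = 0.007092 S between n0,n4
  Y(R6) = 0.0001698 S between n4,n2
  V1: constraint V(n4)−V(n3) = 19.6
Assemble and solve the 8×8 MNA system:
  V(n1)=7.501  V(n2)=118.0  V(n3)=-19.60  V(n4)=0.000  V(n5)=0.000
  i(L1)=-0.6740  i(L2)=0.000  i(V1)=-0.007305

2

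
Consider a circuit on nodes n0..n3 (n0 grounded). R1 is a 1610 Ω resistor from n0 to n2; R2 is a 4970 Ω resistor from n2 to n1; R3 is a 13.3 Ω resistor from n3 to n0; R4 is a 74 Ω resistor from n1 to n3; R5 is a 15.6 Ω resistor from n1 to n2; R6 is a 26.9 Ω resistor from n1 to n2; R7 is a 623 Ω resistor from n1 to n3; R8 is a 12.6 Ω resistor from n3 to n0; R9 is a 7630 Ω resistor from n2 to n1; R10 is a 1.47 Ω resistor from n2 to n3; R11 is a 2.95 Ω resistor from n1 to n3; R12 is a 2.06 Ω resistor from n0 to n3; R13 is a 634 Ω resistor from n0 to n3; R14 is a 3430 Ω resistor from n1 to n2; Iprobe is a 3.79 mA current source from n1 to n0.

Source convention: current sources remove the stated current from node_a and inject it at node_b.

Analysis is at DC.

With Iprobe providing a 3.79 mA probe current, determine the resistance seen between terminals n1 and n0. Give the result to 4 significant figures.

Element admittances at DC:
  Y(R1) = 0.0006211 S between n0,n2
  Y(R2) = 0.0002012 S between n2,n1
  Y(R3) = 0.07519 S between n3,n0
  Y(R4) = 0.01351 S between n1,n3
  Y(R5) = 0.06410 S between n1,n2
  Y(R6) = 0.03717 S between n1,n2
  Y(R7) = 0.001605 S between n1,n3
  Y(R8) = 0.07937 S between n3,n0
  Y(R9) = 0.0001311 S between n2,n1
  Y(R10) = 0.6803 S between n2,n3
  Y(R11) = 0.3390 S between n1,n3
  Y(R12) = 0.4854 S between n0,n3
  Y(R13) = 0.001577 S between n0,n3
  Y(R14) = 0.0002915 S between n1,n2
  Iprobe: injects 0.00379 A into n0 (from n1)
Assemble and solve the 3×3 MNA system:
  V(n1)=-0.01446  V(n2)=-0.007010  V(n3)=-0.005901

R_eq = 3.815 Ω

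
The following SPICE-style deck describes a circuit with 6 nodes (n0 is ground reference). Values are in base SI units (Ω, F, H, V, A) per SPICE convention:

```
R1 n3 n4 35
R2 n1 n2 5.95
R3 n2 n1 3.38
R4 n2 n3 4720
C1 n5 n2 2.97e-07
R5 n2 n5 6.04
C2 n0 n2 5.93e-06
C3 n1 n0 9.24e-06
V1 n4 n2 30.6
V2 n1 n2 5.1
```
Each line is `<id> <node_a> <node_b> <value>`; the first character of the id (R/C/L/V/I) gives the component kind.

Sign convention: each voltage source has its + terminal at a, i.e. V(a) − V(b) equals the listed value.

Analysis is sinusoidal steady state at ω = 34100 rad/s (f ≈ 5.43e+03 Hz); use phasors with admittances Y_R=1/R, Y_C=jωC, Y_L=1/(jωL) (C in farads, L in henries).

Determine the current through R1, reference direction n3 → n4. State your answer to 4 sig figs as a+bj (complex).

-0.006435+0.000j A

MNA unknowns: 5 node voltages V₁..V_5 plus 2 source currents (V1, V2)
R1: Y=0.02857+0.000j on G[3,4]
R2: Y=0.1681+0.000j on G[1,2]
R3: Y=0.2959+0.000j on G[2,1]
R4: Y=0.0002119+0.000j on G[2,3]
C1: Y=0.000+0.01013j on G[5,2]
R5: Y=0.1656+0.000j on G[2,5]
C2: Y=0.000+0.2022j on G[0,2]
C3: Y=0.000+0.3151j on G[1,0]
V1: row V4−V2=30.6, i_V1 at 4,2
V2: row V1−V2=5.1, i_V2 at 1,2
solve → V1=1.994+0.000j, V2=-3.106+0.000j, V3=27.27+0.000j, V4=27.49+0.000j, V5=-3.106+0.000j
aux → i_V1=-0.006435+0.000j, i_V2=-2.366-0.6282j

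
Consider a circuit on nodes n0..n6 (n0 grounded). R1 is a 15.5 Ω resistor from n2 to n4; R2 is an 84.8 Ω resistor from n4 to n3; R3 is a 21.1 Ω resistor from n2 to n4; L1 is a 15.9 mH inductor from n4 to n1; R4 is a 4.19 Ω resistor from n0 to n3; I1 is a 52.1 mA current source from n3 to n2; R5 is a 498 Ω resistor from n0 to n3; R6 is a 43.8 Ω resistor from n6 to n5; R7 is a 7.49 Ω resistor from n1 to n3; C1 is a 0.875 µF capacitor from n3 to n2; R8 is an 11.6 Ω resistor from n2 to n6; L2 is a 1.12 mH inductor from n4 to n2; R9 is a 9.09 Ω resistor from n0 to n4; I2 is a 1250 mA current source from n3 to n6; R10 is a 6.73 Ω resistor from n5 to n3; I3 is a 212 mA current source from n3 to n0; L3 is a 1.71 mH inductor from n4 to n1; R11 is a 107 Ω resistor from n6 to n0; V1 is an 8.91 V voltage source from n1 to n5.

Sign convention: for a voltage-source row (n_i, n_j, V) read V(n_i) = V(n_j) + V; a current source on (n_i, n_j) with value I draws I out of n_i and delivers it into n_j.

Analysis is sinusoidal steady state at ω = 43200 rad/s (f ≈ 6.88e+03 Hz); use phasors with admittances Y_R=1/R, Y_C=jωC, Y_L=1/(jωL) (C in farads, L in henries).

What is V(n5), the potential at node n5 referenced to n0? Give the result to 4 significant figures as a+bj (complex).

-5.897+0.8531j V

MNA unknowns: 6 node voltages V₁..V_6 plus 1 source current (V1)
R1: Y=0.06452+0.000j on G[2,4]
R2: Y=0.01179+0.000j on G[4,3]
R3: Y=0.04739+0.000j on G[2,4]
L1: Y=0.000-0.001456j on G[4,1]
R4: Y=0.2387+0.000j on G[0,3]
I1: z[3]−=0.0521, z[2]+=0.0521
R5: Y=0.002008+0.000j on G[0,3]
R6: Y=0.02283+0.000j on G[6,5]
R7: Y=0.1335+0.000j on G[1,3]
C1: Y=0.000+0.03780j on G[3,2]
R8: Y=0.08621+0.000j on G[2,6]
L2: Y=0.000-0.02067j on G[4,2]
R9: Y=0.1100+0.000j on G[0,4]
I2: z[3]−=1.25, z[6]+=1.25
R10: Y=0.1486+0.000j on G[5,3]
I3: z[3]−=0.212, z[0]+=0.212
L3: Y=0.000-0.01354j on G[4,1]
R11: Y=0.009346+0.000j on G[6,0]
V1: row V1−V5=8.91, i_V1 at 1,5
solve → V1=3.013+0.8531j, V2=8.297-4.416j, V3=-3.236+1.213j, V4=3.839-2.394j, V5=-5.897+0.8531j, V6=15.46-3.051j
aux → i_V1=-0.8830+0.03566j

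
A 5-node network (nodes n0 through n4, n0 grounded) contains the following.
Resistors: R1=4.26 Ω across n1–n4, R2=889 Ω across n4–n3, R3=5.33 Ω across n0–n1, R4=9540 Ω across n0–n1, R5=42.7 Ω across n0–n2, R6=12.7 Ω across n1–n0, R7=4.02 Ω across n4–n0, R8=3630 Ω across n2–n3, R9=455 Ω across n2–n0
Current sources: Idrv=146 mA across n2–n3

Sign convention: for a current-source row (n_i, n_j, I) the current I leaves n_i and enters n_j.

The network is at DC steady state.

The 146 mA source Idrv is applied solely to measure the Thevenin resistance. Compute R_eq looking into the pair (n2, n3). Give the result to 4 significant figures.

R_eq = 740.8 Ω

Element admittances at DC:
  Y(R1) = 0.2347 S between n1,n4
  Y(R2) = 0.001125 S between n4,n3
  Y(R3) = 0.1876 S between n0,n1
  Y(R4) = 0.0001048 S between n0,n1
  Y(R5) = 0.02342 S between n0,n2
  Y(R6) = 0.07874 S between n1,n0
  Y(R7) = 0.2488 S between n4,n0
  Y(R8) = 0.0002755 S between n2,n3
  Y(R9) = 0.002198 S between n2,n0
  Idrv: injects 0.146 A into n3 (from n2)
Assemble and solve the 4×4 MNA system:
  V(n1)=0.1457  V(n2)=-4.536  V(n3)=103.6  V(n4)=0.3111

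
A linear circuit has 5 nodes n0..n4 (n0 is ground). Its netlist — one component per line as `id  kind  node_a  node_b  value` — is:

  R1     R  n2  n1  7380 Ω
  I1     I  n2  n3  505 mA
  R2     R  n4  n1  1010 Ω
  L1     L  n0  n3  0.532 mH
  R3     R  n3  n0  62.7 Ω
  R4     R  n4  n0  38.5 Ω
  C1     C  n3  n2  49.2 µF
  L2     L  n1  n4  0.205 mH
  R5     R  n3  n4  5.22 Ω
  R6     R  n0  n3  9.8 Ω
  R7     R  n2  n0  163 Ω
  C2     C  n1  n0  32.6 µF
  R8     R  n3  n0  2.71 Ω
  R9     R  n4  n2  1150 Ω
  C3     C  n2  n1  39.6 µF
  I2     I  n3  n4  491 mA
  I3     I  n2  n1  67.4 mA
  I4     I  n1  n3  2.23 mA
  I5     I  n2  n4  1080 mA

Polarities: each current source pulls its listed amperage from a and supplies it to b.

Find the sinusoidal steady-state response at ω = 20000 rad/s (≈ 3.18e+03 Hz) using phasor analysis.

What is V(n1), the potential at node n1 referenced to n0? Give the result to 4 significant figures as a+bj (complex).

-0.8025-0.001534j V

MNA unknowns: 4 node voltages V₁..V_4
R1: Y=0.0001355+0.000j on G[2,1]
I1: z[2]−=0.505, z[3]+=0.505
R2: Y=0.0009901+0.000j on G[4,1]
L1: Y=0.000-0.09398j on G[0,3]
R3: Y=0.01595+0.000j on G[3,0]
R4: Y=0.02597+0.000j on G[4,0]
C1: Y=0.000+0.9840j on G[3,2]
L2: Y=0.000-0.2439j on G[1,4]
R5: Y=0.1916+0.000j on G[3,4]
R6: Y=0.1020+0.000j on G[0,3]
R7: Y=0.006135+0.000j on G[2,0]
C2: Y=0.000+0.6520j on G[1,0]
R8: Y=0.3690+0.000j on G[3,0]
R9: Y=0.0008696+0.000j on G[4,2]
C3: Y=0.000+0.7920j on G[2,1]
I2: z[3]−=0.491, z[4]+=0.491
I3: z[2]−=0.0674, z[1]+=0.0674
I4: z[1]−=0.00223, z[3]+=0.00223
I5: z[2]−=1.08, z[4]+=1.08
solve → V1=-0.8025-0.001534j, V2=-0.5109+1.361j, V3=-0.2700+0.7840j, V4=2.307+4.147j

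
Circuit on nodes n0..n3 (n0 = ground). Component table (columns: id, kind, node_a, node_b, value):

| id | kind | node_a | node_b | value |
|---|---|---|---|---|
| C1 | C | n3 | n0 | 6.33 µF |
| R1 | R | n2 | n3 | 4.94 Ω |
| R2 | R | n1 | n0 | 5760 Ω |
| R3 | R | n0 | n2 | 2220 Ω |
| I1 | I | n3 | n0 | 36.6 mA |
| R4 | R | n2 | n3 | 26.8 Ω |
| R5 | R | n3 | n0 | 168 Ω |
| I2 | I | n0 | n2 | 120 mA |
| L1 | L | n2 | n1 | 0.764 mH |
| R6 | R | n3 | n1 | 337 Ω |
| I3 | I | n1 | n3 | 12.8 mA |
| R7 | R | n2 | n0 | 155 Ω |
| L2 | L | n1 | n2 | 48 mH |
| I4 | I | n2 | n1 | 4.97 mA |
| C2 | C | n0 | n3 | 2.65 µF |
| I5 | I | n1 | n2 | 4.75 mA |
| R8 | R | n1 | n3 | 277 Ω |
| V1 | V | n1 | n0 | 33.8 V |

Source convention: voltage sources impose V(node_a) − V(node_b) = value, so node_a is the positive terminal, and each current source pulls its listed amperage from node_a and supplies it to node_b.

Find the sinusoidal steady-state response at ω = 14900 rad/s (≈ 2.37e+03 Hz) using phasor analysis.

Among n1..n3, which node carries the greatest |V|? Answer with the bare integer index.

2

Apply KCL at each of the 3 non-ground nodes and solve the resulting linear system.
Node n1: branches {R2, L1, R6, I3, L2, I4, I5, R8, V1} → V_1 = 33.80+0.000j
Node n2: branches {R1, R3, R4, I2, L1, R7, L2, I4, I5} → V_2 = 0.5670-45.00j
Node n3: branches {C1, R1, I1, R4, R5, R6, I3, C2, R8} → V_3 = -16.67-33.93j
Source currents: i(V1)=-4.366+2.743j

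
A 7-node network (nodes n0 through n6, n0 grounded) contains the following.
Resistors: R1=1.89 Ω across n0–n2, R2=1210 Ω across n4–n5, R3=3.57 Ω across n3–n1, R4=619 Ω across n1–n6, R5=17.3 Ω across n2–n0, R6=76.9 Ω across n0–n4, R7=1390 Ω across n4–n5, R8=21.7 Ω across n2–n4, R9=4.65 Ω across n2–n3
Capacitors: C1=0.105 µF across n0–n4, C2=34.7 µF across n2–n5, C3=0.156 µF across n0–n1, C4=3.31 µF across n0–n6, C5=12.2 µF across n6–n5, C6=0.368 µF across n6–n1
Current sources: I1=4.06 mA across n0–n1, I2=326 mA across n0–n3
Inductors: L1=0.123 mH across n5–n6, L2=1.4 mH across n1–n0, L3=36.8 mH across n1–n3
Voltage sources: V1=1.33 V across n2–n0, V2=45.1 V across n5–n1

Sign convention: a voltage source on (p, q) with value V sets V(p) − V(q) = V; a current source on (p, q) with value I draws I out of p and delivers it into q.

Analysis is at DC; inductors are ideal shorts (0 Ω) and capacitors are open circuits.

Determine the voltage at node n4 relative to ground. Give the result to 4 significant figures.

Apply KCL at each of the 6 non-ground nodes and solve the resulting linear system.
Node n1: branches {R3, R4, I1, C3, L2, C6, L3, V2} → V_1 = 0.000
Node n2: branches {R1, C2, R5, R8, R9, V1} → V_2 = 1.330
Node n3: branches {R3, I2, R9, L3} → V_3 = 0.000
Node n4: branches {R2, C1, R6, R7, R8} → V_4 = 2.161
Node n5: branches {R2, C2, R7, L1, C5, V2} → V_5 = 45.10
Node n6: branches {R4, L1, C4, C5, C6} → V_6 = 45.10
Source currents: i(L1)=0.07286, i(L2)=0.5497, i(L3)=-0.6120, i(V1)=-1.028, i(V2)=-0.1392

2.161 V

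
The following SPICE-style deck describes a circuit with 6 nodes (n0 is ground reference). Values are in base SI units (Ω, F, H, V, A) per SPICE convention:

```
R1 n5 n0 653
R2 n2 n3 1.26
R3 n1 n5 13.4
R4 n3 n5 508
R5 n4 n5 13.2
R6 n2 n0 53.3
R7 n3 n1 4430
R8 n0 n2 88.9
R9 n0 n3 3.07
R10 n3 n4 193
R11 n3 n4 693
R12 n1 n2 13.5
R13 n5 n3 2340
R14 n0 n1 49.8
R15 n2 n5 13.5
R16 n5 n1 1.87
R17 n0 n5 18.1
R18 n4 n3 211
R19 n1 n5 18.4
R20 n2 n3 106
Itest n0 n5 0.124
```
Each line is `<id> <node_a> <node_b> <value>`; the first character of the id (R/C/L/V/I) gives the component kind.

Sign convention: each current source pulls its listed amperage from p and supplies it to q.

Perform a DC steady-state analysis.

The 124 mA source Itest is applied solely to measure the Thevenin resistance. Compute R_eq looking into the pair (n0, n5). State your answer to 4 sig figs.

Apply KCL at each of the 5 non-ground nodes and solve the resulting linear system.
Node n1: branches {R3, R7, R12, R14, R16, R19} → V_1 = 0.6557
Node n2: branches {R2, R6, R8, R12, R15, R20} → V_2 = 0.2600
Node n3: branches {R2, R4, R7, R9, R10, R11, R13, R18, R20} → V_3 = 0.1908
Node n4: branches {R5, R10, R11, R18} → V_4 = 0.6508
Node n5: branches {R1, R3, R4, R5, R13, R15, R16, R17, R19, Itest} → V_5 = 0.7198

R_eq = 5.805 Ω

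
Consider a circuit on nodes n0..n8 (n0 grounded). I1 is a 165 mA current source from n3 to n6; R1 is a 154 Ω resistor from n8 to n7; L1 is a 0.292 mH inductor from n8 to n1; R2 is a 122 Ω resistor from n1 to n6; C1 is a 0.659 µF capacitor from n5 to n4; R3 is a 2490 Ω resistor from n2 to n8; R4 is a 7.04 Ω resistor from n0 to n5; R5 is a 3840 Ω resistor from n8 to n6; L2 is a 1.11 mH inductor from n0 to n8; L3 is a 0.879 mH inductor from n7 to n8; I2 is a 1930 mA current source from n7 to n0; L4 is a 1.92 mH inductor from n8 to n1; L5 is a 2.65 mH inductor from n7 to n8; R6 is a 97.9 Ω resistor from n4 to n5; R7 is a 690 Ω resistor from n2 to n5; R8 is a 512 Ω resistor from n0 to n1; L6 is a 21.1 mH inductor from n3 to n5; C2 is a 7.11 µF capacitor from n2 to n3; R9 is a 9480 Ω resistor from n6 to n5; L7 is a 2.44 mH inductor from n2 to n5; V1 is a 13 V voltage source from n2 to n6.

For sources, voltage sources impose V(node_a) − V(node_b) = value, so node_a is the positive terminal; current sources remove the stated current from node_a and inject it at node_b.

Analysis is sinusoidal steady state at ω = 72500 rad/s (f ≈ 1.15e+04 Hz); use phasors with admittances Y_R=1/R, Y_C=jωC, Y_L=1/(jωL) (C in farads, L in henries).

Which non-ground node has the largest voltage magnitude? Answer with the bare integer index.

Apply KCL at each of the 8 non-ground nodes and solve the resulting linear system.
Node n1: branches {L1, R2, L4, R8} → V_1 = -44.36-104.0j
Node n2: branches {R3, R7, C2, L7, V1} → V_2 = 18.18-76.40j
Node n3: branches {I1, L6, C2} → V_3 = 18.21-76.18j
Node n4: branches {C1, R6} → V_4 = -3.090-1.761j
Node n5: branches {C1, R4, R6, R7, L6, R9, L7} → V_5 = -3.090-1.761j
Node n6: branches {I1, R2, R5, R9, V1} → V_6 = 5.181-76.40j
Node n7: branches {R1, L3, I2, L5} → V_7 = -62.65-197.3j
Node n8: branches {R1, L1, R3, R5, L2, L3, L4, L5} → V_8 = -36.48-113.0j
Source currents: i(V1)=0.2528+0.2276j

7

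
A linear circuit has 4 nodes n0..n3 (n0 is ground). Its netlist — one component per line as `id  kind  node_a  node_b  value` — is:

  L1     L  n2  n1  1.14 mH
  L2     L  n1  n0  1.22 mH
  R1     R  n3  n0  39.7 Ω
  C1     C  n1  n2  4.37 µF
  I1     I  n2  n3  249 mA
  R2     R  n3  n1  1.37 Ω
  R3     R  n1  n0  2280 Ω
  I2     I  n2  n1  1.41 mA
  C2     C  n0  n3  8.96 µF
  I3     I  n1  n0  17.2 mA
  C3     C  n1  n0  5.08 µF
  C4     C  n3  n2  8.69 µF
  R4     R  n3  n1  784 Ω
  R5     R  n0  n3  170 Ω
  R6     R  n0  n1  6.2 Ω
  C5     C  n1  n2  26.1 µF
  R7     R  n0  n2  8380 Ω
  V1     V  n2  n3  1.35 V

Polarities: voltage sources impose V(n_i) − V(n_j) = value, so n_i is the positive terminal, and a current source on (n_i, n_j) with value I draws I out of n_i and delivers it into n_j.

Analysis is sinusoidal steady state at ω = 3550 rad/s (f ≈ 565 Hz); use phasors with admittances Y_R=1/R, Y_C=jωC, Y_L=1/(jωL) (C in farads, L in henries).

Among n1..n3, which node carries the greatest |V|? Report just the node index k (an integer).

2

MNA unknowns: 3 node voltages V₁..V_3 plus 1 source current (V1)
L1: Y=0.000-0.2471j on G[2,1]
L2: Y=0.000-0.2309j on G[1,0]
R1: Y=0.02519+0.000j on G[3,0]
C1: Y=0.000+0.01551j on G[1,2]
I1: z[2]−=0.249, z[3]+=0.249
R2: Y=0.7299+0.000j on G[3,1]
R3: Y=0.0004386+0.000j on G[1,0]
I2: z[2]−=0.00141, z[1]+=0.00141
C2: Y=0.000+0.03181j on G[0,3]
I3: z[1]−=0.0172, z[0]+=0.0172
C3: Y=0.000+0.01803j on G[1,0]
C4: Y=0.000+0.03085j on G[3,2]
R4: Y=0.001276+0.000j on G[3,1]
R5: Y=0.005882+0.000j on G[0,3]
R6: Y=0.1613+0.000j on G[0,1]
C5: Y=0.000+0.09266j on G[1,2]
R7: Y=0.0001193+0.000j on G[0,2]
V1: row V2−V3=1.35, i_V1 at 2,3
solve → V1=-0.006865-0.03948j, V2=1.306+0.2032j, V3=-0.04438+0.2032j
aux → i_V1=-0.2843+0.1407j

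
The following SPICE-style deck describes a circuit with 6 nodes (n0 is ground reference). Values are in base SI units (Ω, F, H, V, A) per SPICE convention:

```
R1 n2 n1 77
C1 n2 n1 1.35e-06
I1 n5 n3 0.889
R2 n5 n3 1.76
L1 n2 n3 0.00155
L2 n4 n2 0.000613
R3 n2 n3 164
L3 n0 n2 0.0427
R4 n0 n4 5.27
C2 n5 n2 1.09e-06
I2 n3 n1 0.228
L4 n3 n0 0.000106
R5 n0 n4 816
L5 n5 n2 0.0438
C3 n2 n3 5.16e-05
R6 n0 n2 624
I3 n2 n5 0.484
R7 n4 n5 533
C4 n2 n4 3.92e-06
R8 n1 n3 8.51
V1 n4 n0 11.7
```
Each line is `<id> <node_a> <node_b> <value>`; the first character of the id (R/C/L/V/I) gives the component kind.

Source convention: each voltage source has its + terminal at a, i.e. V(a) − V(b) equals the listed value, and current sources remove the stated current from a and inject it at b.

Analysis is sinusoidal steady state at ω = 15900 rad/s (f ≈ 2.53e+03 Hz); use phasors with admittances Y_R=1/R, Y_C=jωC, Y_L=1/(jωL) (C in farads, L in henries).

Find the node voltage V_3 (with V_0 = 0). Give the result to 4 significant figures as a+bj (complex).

MNA unknowns: 5 node voltages V₁..V_5 plus 1 source current (V1)
R1: Y=0.01299+0.000j on G[2,1]
C1: Y=0.000+0.02147j on G[2,1]
I1: z[5]−=0.889, z[3]+=0.889
R2: Y=0.5682+0.000j on G[5,3]
L1: Y=0.000-0.04058j on G[2,3]
L2: Y=0.000-0.1026j on G[4,2]
R3: Y=0.006098+0.000j on G[2,3]
L3: Y=0.000-0.001473j on G[0,2]
R4: Y=0.1898+0.000j on G[0,4]
C2: Y=0.000+0.01733j on G[5,2]
I2: z[3]−=0.228, z[1]+=0.228
L4: Y=0.000-0.5933j on G[3,0]
R5: Y=0.001225+0.000j on G[0,4]
L5: Y=0.000-0.001436j on G[5,2]
C3: Y=0.000+0.8204j on G[2,3]
R6: Y=0.001603+0.000j on G[0,2]
I3: z[2]−=0.484, z[5]+=0.484
R7: Y=0.001876+0.000j on G[4,5]
C4: Y=0.000+0.06233j on G[2,4]
R8: Y=0.1175+0.000j on G[1,3]
V1: row V4−V0=11.7, i_V1 at 4,0
solve → V1=2.329-0.2933j, V2=0.2229+0.5726j, V3=0.7800-0.004174j, V4=11.70+0.000j, V5=0.08948-0.0004407j
aux → i_V1=-2.233+0.4622j

0.7800-0.004174j V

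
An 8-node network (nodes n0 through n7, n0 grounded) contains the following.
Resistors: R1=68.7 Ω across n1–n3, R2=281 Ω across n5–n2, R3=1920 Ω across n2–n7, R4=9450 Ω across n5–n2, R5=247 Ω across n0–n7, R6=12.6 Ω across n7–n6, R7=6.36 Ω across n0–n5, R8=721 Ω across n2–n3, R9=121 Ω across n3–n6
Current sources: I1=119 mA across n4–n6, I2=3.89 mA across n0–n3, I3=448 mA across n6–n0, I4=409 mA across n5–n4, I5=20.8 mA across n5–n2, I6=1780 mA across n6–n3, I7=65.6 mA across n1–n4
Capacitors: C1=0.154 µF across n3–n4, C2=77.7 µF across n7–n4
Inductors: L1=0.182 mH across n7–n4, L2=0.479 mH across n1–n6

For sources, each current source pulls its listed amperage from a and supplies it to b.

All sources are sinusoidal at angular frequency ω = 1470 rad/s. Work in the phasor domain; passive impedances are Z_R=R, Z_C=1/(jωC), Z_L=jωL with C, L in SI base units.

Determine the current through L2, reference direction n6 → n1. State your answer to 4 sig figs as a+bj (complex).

-1.038+0.01376j A

MNA unknowns: 7 node voltages V₁..V_7
R1: Y=0.01456+0.000j on G[1,3]
I1: z[4]−=0.119, z[6]+=0.119
R2: Y=0.003559+0.000j on G[5,2]
R3: Y=0.0005208+0.000j on G[2,7]
I2: z[0]−=0.00389, z[3]+=0.00389
C1: Y=0.000+0.0002264j on G[3,4]
L1: Y=0.000-3.738j on G[7,4]
R4: Y=0.0001058+0.000j on G[5,2]
L2: Y=0.000-1.420j on G[1,6]
R5: Y=0.004049+0.000j on G[0,7]
I3: z[6]−=0.448, z[0]+=0.448
R6: Y=0.07937+0.000j on G[7,6]
R7: Y=0.1572+0.000j on G[0,5]
I4: z[5]−=0.409, z[4]+=0.409
R8: Y=0.001387+0.000j on G[2,3]
I5: z[5]−=0.0208, z[2]+=0.0208
R9: Y=0.008264+0.000j on G[3,6]
C2: Y=0.000+0.1142j on G[7,4]
I6: z[6]−=1.78, z[3]+=1.78
I7: z[1]−=0.0656, z[4]+=0.0656
solve → V1=-23.51+0.6052j, V2=13.52-0.07930j, V3=52.30-0.3402j, V4=-17.92+0.1683j, V5=-2.363-0.001806j, V6=-23.51-0.1256j, V7=-17.91+0.07014j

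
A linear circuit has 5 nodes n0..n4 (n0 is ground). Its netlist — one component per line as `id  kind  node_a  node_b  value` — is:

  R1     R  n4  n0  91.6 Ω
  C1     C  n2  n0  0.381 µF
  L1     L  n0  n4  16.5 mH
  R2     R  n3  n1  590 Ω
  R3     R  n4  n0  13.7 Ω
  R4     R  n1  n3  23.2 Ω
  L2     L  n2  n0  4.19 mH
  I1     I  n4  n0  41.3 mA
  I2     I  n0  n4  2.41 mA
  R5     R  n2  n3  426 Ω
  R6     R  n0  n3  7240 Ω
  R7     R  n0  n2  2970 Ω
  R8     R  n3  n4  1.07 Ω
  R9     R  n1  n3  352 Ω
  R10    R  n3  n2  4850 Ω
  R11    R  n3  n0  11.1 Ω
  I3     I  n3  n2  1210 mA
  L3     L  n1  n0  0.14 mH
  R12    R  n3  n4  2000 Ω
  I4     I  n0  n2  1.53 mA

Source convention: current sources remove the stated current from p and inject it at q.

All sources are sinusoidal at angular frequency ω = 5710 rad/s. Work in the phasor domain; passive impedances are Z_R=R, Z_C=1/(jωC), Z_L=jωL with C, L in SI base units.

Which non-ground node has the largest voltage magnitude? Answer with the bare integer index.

Element admittances at ω=5710 rad/s:
  Y(R1) = 0.01092+0.000j S between n4,n0
  Y(C1) = 0.000+0.002176j S between n2,n0
  Y(L1) = 0.000-0.01061j S between n0,n4
  Y(R2) = 0.001695+0.000j S between n3,n1
  Y(R3) = 0.07299+0.000j S between n4,n0
  Y(R4) = 0.04310+0.000j S between n1,n3
  Y(L2) = 0.000-0.04180j S between n2,n0
  I1: injects 0.0413 A into n0 (from n4)
  I2: injects 0.00241 A into n4 (from n0)
  Y(R5) = 0.002347+0.000j S between n2,n3
  Y(R6) = 0.0001381+0.000j S between n0,n3
  Y(R7) = 0.0003367+0.000j S between n0,n2
  Y(R8) = 0.9346+0.000j S between n3,n4
  Y(R9) = 0.002841+0.000j S between n1,n3
  Y(R10) = 0.0002062+0.000j S between n3,n2
  Y(R11) = 0.09009+0.000j S between n3,n0
  I3: injects 1.21 A into n2 (from n3)
  Y(L3) = 0.000-1.251j S between n1,n0
  Y(R12) = 0.0005000+0.000j S between n3,n4
  I4: injects 0.00153 A into n2 (from n0)
Assemble and solve the 4×4 MNA system:
  V(n1)=-0.01089-0.2169j  V(n2)=2.188+30.05j  V(n3)=-5.706+0.06911j  V(n4)=-5.275+0.008475j

2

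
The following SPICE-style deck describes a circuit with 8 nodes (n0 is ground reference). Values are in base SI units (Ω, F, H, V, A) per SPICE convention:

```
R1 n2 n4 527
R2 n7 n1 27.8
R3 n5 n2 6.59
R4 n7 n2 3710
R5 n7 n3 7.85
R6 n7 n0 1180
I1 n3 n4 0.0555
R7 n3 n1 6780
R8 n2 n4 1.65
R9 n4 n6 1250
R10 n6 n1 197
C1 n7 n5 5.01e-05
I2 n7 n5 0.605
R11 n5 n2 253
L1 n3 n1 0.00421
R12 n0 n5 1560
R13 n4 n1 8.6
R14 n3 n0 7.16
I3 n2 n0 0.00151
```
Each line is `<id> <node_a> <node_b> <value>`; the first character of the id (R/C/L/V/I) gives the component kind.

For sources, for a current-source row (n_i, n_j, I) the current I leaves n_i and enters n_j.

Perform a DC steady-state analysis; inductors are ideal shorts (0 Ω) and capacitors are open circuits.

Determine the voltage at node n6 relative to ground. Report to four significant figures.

Apply KCL at each of the 7 non-ground nodes and solve the resulting linear system.
Node n1: branches {R2, R7, R10, L1, R13} → V_1 = -0.03579
Node n2: branches {R1, R3, R4, R8, R11, I3} → V_2 = 6.495
Node n3: branches {R5, I1, R7, L1, R14} → V_3 = -0.03579
Node n4: branches {R1, I1, R8, R9, R13} → V_4 = 5.518
Node n5: branches {R3, C1, I2, R11, R12} → V_5 = 10.34
Node n6: branches {R9, R10} → V_6 = 0.7203
Node n7: branches {R2, R4, R5, R6, C1, I2} → V_7 = -3.703
Source currents: i(L1)=-0.5177

0.7203 V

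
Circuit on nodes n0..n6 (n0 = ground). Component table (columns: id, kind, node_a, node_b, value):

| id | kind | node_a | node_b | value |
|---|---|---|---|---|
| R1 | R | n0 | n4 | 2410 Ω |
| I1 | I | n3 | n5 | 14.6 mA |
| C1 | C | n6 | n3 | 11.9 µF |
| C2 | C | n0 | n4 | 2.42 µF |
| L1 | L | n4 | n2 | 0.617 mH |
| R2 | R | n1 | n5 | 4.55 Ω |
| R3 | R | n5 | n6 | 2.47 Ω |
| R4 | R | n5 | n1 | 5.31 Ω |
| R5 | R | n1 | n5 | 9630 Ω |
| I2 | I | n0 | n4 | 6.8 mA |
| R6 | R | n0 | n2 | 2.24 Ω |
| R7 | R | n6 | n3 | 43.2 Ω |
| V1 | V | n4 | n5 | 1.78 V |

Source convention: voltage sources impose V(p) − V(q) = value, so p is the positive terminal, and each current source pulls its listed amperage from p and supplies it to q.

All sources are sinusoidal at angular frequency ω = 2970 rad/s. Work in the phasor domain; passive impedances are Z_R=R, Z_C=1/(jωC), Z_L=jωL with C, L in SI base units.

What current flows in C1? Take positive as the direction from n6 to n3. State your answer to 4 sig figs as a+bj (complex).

0.01022+0.006692j A

Element admittances at ω=2970 rad/s:
  Y(R1) = 0.0004149+0.000j S between n0,n4
  I1: injects 0.0146 A into n5 (from n3)
  Y(C1) = 0.000+0.03534j S between n6,n3
  Y(C2) = 0.000+0.007187j S between n0,n4
  Y(L1) = 0.000-0.5457j S between n4,n2
  Y(R2) = 0.2198+0.000j S between n1,n5
  Y(R3) = 0.4049+0.000j S between n5,n6
  Y(R4) = 0.1883+0.000j S between n5,n1
  Y(R5) = 0.0001038+0.000j S between n1,n5
  I2: injects 0.0068 A into n4 (from n0)
  Y(R6) = 0.4464+0.000j S between n0,n2
  Y(R7) = 0.02315+0.000j S between n6,n3
  V1: constraint V(n4)−V(n5) = 1.78
Assemble and solve the 7×7 MNA system:
  V(n1)=-1.764+0.01235j  V(n2)=0.01542-0.0002631j  V(n3)=-1.990+0.3014j  V(n4)=0.01563+0.01235j  V(n5)=-1.764+0.01235j  V(n6)=-1.800+0.01235j
  i(V1)=0.000+0.000j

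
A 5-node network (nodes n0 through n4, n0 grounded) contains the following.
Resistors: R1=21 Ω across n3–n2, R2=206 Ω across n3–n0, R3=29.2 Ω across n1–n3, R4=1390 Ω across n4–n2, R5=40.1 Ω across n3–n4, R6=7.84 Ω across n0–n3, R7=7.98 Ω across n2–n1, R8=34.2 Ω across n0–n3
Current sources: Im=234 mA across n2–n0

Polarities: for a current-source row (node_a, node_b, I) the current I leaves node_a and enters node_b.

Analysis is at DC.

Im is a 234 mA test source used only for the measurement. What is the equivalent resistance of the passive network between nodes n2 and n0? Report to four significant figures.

R_eq = 19.48 Ω

Element admittances at DC:
  Y(R1) = 0.04762 S between n3,n2
  Y(R2) = 0.004854 S between n3,n0
  Y(R3) = 0.03425 S between n1,n3
  Y(R4) = 0.0007194 S between n4,n2
  Y(R5) = 0.02494 S between n3,n4
  Y(R6) = 0.1276 S between n0,n3
  Y(R7) = 0.1253 S between n2,n1
  Y(R8) = 0.02924 S between n0,n3
  Im: injects 0.234 A into n0 (from n2)
Assemble and solve the 4×4 MNA system:
  V(n1)=-3.891  V(n2)=-4.559  V(n3)=-1.448  V(n4)=-1.535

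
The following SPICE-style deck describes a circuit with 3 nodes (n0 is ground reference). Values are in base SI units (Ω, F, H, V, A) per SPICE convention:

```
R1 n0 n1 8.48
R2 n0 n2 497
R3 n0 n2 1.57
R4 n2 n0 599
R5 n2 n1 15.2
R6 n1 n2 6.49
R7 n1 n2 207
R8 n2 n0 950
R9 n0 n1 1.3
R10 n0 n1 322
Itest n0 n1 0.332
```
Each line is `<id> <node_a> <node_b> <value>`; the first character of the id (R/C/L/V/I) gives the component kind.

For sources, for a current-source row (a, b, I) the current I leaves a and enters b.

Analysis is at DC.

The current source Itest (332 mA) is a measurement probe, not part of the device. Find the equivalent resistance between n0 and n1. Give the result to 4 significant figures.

Element admittances at DC:
  Y(R1) = 0.1179 S between n0,n1
  Y(R2) = 0.002012 S between n0,n2
  Y(R3) = 0.6369 S between n0,n2
  Y(R4) = 0.001669 S between n2,n0
  Y(R5) = 0.06579 S between n2,n1
  Y(R6) = 0.1541 S between n1,n2
  Y(R7) = 0.004831 S between n1,n2
  Y(R8) = 0.001053 S between n2,n0
  Y(R9) = 0.7692 S between n0,n1
  Y(R10) = 0.003106 S between n0,n1
  Itest: injects 0.332 A into n1 (from n0)
Assemble and solve the 2×2 MNA system:
  V(n1)=0.3142  V(n2)=0.08149

R_eq = 0.9464 Ω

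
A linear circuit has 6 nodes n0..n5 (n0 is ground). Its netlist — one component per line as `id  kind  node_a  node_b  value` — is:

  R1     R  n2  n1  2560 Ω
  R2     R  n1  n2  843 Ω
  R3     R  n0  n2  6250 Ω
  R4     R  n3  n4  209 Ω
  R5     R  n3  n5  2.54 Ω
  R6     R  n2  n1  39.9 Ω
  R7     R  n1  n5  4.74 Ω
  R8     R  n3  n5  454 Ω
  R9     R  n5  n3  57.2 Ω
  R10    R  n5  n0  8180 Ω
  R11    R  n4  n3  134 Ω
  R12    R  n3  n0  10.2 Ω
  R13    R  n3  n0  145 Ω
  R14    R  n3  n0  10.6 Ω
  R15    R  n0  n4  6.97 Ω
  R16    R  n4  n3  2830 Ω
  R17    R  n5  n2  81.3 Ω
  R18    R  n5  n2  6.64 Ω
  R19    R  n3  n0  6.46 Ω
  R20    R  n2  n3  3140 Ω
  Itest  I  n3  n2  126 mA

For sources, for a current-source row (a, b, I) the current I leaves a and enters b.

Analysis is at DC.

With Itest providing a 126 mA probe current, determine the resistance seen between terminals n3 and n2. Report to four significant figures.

Apply KCL at each of the 5 non-ground nodes and solve the resulting linear system.
Node n1: branches {R1, R2, R6, R7} → V_1 = 0.3785
Node n2: branches {R1, R2, R3, R6, R17, R18, R20, Itest} → V_2 = 0.9760
Node n3: branches {R4, R5, R8, R9, R11, R12, R13, R14, R16, R19, R20, Itest} → V_3 = -0.0005284
Node n4: branches {R4, R11, R15, R16} → V_4 = -4.266e-05
Node n5: branches {R5, R7, R8, R9, R10, R17, R18} → V_5 = 0.3031

R_eq = 7.750 Ω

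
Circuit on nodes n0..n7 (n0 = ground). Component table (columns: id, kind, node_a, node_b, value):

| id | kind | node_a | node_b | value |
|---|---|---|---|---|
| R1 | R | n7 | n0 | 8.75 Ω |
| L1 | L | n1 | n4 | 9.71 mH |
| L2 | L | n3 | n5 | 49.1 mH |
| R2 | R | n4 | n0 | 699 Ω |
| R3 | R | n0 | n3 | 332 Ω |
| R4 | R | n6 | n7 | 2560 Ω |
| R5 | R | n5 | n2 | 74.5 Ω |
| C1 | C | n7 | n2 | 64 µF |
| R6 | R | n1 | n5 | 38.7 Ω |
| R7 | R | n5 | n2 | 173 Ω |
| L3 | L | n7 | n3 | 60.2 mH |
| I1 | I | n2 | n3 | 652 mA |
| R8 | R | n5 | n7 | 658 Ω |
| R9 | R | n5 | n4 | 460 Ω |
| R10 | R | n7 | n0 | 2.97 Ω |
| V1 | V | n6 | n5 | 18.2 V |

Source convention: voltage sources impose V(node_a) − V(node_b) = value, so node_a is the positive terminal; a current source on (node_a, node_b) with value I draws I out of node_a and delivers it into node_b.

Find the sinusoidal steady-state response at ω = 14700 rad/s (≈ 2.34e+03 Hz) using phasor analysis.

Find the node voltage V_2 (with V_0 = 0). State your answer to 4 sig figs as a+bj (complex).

MNA unknowns: 7 node voltages V₁..V_7 plus 1 source current (V1)
R1: Y=0.1143+0.000j on G[7,0]
L1: Y=0.000-0.007006j on G[1,4]
L2: Y=0.000-0.001385j on G[3,5]
R2: Y=0.001431+0.000j on G[4,0]
R3: Y=0.003012+0.000j on G[0,3]
R4: Y=0.0003906+0.000j on G[6,7]
R5: Y=0.01342+0.000j on G[5,2]
C1: Y=0.000+0.9408j on G[7,2]
R6: Y=0.02584+0.000j on G[1,5]
R7: Y=0.005780+0.000j on G[5,2]
L3: Y=0.000-0.001130j on G[7,3]
I1: z[2]−=0.652, z[3]+=0.652
R8: Y=0.001520+0.000j on G[5,7]
R9: Y=0.002174+0.000j on G[5,4]
R10: Y=0.3367+0.000j on G[7,0]
V1: row V6−V5=18.2, i_V1 at 6,5
solve → V1=5.578-7.168j, V2=-1.010-0.1095j, V3=126.4+103.3j, V4=4.069-7.502j, V5=5.668-7.577j, V6=23.87-7.577j, V7=-0.8574-0.6662j
aux → i_V1=-0.009658+0.002700j

-1.010-0.1095j V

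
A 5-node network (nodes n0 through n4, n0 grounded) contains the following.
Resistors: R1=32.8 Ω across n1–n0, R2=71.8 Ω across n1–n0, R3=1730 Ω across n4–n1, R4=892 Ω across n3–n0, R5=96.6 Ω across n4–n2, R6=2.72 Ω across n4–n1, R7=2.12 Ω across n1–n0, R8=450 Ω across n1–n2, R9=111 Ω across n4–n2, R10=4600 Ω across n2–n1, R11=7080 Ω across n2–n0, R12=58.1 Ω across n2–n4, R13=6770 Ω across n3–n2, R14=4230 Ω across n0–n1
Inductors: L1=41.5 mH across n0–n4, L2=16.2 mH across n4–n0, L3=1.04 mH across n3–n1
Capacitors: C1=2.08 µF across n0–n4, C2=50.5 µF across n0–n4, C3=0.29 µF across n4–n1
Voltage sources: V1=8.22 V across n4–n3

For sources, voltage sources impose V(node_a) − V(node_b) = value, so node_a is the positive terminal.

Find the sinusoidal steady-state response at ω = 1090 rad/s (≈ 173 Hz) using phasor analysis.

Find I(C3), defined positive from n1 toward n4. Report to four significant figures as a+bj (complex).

Element admittances at ω=1090 rad/s:
  Y(R1) = 0.03049+0.000j S between n1,n0
  Y(R2) = 0.01393+0.000j S between n1,n0
  Y(L1) = 0.000-0.02211j S between n0,n4
  Y(R3) = 0.0005780+0.000j S between n4,n1
  Y(C1) = 0.000+0.002267j S between n0,n4
  Y(C2) = 0.000+0.05505j S between n0,n4
  Y(L2) = 0.000-0.05663j S between n4,n0
  Y(R4) = 0.001121+0.000j S between n3,n0
  Y(R5) = 0.01035+0.000j S between n4,n2
  Y(L3) = 0.000-0.8821j S between n3,n1
  Y(R6) = 0.3676+0.000j S between n4,n1
  Y(R7) = 0.4717+0.000j S between n1,n0
  Y(R8) = 0.002222+0.000j S between n1,n2
  Y(R9) = 0.009009+0.000j S between n4,n2
  Y(R10) = 0.0002174+0.000j S between n2,n1
  Y(R11) = 0.0001412+0.000j S between n2,n0
  Y(R12) = 0.01721+0.000j S between n2,n4
  Y(R13) = 0.0001477+0.000j S between n3,n2
  Y(C3) = 0.000+0.0003161j S between n4,n1
  Y(R14) = 0.0002364+0.000j S between n0,n1
  V1: constraint V(n4)−V(n3) = 8.22
Assemble and solve the 5×5 MNA system:
  V(n1)=0.1058+0.2954j  V(n2)=6.488-2.342j  V(n3)=-1.250-2.527j  V(n4)=6.970-2.527j
  i(V1)=-2.492+1.193j

-0.0008920-0.002170j A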